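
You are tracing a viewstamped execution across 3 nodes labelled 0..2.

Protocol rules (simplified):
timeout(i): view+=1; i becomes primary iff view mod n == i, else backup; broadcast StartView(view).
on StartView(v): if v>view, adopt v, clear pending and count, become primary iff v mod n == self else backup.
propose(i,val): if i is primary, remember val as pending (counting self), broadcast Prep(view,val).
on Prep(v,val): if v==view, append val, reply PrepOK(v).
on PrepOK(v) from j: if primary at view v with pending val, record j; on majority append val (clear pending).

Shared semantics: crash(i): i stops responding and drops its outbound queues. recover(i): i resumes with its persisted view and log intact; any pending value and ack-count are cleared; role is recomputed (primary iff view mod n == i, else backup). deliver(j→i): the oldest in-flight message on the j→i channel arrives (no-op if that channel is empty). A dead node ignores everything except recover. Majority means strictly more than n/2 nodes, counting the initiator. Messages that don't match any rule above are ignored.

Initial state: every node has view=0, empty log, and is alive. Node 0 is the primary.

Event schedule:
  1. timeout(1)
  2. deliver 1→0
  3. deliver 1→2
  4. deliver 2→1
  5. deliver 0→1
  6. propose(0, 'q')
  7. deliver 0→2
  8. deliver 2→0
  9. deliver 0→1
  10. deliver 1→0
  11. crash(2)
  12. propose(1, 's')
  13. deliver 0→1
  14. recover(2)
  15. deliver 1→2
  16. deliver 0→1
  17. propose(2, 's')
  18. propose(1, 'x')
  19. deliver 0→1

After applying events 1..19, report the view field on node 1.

[1] timeout(1) → N1(prim v1 [-])
[2] deliver 1→0 → N0(back v1 [-])
[3] deliver 1→2 → N2(back v1 [-])
[4] deliver 2→1 → ∅
[5] deliver 0→1 → ∅
[6] propose(0,'q') → ∅
[7] deliver 0→2 → ∅
[8] deliver 2→0 → ∅
[9] deliver 0→1 → ∅
[10] deliver 1→0 → ∅
[11] crash(2) → N2(✗back v1 [-])
[12] propose(1,'s') → ∅
[13] deliver 0→1 → ∅
[14] recover(2) → N2(back v1 [-])
[15] deliver 1→2 → N2(back v1 [s])
[16] deliver 0→1 → ∅
[17] propose(2,'s') → ∅
[18] propose(1,'x') → ∅
[19] deliver 0→1 → ∅

1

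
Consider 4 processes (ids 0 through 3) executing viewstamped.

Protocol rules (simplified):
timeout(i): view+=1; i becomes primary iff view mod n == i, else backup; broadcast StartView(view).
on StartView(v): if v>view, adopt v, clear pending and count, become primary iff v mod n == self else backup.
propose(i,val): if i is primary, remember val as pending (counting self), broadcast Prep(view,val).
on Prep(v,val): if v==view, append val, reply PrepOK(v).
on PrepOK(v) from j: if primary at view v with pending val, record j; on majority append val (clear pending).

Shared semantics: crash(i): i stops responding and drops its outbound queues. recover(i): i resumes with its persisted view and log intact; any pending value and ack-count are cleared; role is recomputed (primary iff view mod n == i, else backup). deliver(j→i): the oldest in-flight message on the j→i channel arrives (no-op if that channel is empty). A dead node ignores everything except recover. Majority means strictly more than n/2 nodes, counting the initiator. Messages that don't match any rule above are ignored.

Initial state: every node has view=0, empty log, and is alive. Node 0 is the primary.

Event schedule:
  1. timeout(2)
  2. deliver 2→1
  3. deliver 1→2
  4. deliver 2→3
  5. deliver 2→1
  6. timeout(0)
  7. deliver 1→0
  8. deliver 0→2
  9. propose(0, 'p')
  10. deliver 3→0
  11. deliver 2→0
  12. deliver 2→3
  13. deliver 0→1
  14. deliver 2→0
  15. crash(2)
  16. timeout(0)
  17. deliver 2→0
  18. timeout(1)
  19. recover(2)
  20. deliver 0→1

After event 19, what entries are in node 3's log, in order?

e1 timeout(2): 2[back,v=1,-]
e2 deliver 2→1: 1[prim,v=1,-]
e3 deliver 1→2: ·
e4 deliver 2→3: 3[back,v=1,-]
e5 deliver 2→1: ·
e6 timeout(0): 0[back,v=1,-]
e7 deliver 1→0: ·
e8 deliver 0→2: ·
e9 propose(0,'p'): ·
e10 deliver 3→0: ·
e11 deliver 2→0: ·
e12 deliver 2→3: ·
e13 deliver 0→1: ·
e14 deliver 2→0: ·
e15 crash(2): 2[✗back,v=1,-]
e16 timeout(0): 0[back,v=2,-]
e17 deliver 2→0: ·
e18 timeout(1): 1[back,v=2,-]
e19 recover(2): 2[back,v=1,-]

empty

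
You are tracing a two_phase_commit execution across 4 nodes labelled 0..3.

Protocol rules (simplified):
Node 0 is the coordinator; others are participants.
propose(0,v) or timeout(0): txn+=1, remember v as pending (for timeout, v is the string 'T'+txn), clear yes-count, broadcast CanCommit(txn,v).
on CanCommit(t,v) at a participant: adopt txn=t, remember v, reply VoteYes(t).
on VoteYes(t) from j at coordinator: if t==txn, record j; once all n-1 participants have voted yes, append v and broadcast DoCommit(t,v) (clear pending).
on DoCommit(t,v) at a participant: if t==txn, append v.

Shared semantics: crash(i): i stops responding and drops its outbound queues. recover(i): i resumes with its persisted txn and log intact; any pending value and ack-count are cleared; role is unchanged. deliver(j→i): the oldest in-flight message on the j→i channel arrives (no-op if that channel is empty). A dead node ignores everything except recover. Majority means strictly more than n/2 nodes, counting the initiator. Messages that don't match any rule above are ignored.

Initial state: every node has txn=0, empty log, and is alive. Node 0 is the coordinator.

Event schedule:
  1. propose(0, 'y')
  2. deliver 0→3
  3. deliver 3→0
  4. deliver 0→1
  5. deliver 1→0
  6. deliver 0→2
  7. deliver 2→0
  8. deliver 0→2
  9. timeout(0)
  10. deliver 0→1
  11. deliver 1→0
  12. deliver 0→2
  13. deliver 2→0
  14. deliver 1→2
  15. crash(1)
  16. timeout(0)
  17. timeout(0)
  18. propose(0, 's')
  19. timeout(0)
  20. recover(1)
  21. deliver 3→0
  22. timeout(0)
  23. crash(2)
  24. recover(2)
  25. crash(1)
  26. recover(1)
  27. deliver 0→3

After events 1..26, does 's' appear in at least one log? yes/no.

no

after 1 — propose(0,'y'): n0:coor/t1/[-]
after 2 — deliver 0→3: n3:part/t1/[-]
after 3 — deliver 3→0: ·
after 4 — deliver 0→1: n1:part/t1/[-]
after 5 — deliver 1→0: ·
after 6 — deliver 0→2: n2:part/t1/[-]
after 7 — deliver 2→0: n0:coor/t1/[y]
after 8 — deliver 0→2: n2:part/t1/[y]
after 9 — timeout(0): n0:coor/t2/[y]
after 10 — deliver 0→1: n1:part/t1/[y]
after 11 — deliver 1→0: ·
after 12 — deliver 0→2: n2:part/t2/[y]
after 13 — deliver 2→0: ·
after 14 — deliver 1→2: ·
after 15 — crash(1): n1:✗part/t1/[y]
after 16 — timeout(0): n0:coor/t3/[y]
after 17 — timeout(0): n0:coor/t4/[y]
after 18 — propose(0,'s'): n0:coor/t5/[y]
after 19 — timeout(0): n0:coor/t6/[y]
after 20 — recover(1): n1:part/t1/[y]
after 21 — deliver 3→0: ·
after 22 — timeout(0): n0:coor/t7/[y]
after 23 — crash(2): n2:✗part/t2/[y]
after 24 — recover(2): n2:part/t2/[y]
after 25 — crash(1): n1:✗part/t1/[y]
after 26 — recover(1): n1:part/t1/[y]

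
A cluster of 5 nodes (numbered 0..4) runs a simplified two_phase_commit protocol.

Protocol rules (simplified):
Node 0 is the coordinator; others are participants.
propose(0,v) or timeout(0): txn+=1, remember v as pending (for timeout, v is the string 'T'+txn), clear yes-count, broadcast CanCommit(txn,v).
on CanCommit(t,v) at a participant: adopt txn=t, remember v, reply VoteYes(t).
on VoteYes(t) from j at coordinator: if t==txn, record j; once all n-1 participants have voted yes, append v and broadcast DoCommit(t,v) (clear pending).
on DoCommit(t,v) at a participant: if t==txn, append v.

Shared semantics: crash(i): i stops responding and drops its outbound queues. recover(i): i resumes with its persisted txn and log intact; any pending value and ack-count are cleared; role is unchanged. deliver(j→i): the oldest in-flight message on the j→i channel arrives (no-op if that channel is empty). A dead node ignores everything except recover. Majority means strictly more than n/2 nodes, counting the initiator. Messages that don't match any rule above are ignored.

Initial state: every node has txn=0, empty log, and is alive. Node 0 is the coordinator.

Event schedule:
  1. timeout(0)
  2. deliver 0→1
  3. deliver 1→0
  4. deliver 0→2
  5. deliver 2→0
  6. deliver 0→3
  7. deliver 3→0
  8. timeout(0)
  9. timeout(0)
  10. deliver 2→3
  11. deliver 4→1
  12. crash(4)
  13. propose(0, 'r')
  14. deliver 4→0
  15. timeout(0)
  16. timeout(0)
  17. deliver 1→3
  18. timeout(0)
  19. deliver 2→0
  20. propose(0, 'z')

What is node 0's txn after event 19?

7

after 1 — timeout(0): n0:coor/t1/[-]
after 2 — deliver 0→1: n1:part/t1/[-]
after 3 — deliver 1→0: ·
after 4 — deliver 0→2: n2:part/t1/[-]
after 5 — deliver 2→0: ·
after 6 — deliver 0→3: n3:part/t1/[-]
after 7 — deliver 3→0: ·
after 8 — timeout(0): n0:coor/t2/[-]
after 9 — timeout(0): n0:coor/t3/[-]
after 10 — deliver 2→3: ·
after 11 — deliver 4→1: ·
after 12 — crash(4): n4:✗part/t0/[-]
after 13 — propose(0,'r'): n0:coor/t4/[-]
after 14 — deliver 4→0: ·
after 15 — timeout(0): n0:coor/t5/[-]
after 16 — timeout(0): n0:coor/t6/[-]
after 17 — deliver 1→3: ·
after 18 — timeout(0): n0:coor/t7/[-]
after 19 — deliver 2→0: ·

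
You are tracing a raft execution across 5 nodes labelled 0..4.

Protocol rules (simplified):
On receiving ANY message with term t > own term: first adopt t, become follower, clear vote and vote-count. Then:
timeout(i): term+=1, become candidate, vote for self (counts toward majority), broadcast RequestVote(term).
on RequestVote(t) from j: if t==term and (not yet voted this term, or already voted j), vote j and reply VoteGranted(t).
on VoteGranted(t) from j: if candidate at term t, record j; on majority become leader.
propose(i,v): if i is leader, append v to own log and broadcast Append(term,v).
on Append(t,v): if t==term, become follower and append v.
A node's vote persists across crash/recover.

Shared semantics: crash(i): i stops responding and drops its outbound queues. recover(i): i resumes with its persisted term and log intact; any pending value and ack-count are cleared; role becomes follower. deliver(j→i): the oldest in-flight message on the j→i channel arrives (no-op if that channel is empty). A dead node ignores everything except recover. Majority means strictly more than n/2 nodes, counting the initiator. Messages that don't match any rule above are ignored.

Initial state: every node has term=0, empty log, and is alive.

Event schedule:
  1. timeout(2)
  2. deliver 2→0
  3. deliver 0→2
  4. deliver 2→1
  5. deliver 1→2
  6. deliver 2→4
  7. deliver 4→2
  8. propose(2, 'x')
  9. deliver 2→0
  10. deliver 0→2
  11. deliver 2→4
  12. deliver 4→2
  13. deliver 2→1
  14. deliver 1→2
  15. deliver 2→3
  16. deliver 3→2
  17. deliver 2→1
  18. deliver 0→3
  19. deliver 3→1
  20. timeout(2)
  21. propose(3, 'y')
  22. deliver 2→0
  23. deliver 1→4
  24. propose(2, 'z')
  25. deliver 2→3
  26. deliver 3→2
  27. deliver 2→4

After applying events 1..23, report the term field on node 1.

1. timeout(2):  <2:cand t1 ->
2. deliver 2→0:  <0:foll t1 ->
3. deliver 0→2:  nop
4. deliver 2→1:  <1:foll t1 ->
5. deliver 1→2:  <2:lead t1 ->
6. deliver 2→4:  <4:foll t1 ->
7. deliver 4→2:  nop
8. propose(2,'x'):  <2:lead t1 x>
9. deliver 2→0:  <0:foll t1 x>
10. deliver 0→2:  nop
11. deliver 2→4:  <4:foll t1 x>
12. deliver 4→2:  nop
13. deliver 2→1:  <1:foll t1 x>
14. deliver 1→2:  nop
15. deliver 2→3:  <3:foll t1 ->
16. deliver 3→2:  nop
17. deliver 2→1:  nop
18. deliver 0→3:  nop
19. deliver 3→1:  nop
20. timeout(2):  <2:cand t2 x>
21. propose(3,'y'):  nop
22. deliver 2→0:  <0:foll t2 x>
23. deliver 1→4:  nop

1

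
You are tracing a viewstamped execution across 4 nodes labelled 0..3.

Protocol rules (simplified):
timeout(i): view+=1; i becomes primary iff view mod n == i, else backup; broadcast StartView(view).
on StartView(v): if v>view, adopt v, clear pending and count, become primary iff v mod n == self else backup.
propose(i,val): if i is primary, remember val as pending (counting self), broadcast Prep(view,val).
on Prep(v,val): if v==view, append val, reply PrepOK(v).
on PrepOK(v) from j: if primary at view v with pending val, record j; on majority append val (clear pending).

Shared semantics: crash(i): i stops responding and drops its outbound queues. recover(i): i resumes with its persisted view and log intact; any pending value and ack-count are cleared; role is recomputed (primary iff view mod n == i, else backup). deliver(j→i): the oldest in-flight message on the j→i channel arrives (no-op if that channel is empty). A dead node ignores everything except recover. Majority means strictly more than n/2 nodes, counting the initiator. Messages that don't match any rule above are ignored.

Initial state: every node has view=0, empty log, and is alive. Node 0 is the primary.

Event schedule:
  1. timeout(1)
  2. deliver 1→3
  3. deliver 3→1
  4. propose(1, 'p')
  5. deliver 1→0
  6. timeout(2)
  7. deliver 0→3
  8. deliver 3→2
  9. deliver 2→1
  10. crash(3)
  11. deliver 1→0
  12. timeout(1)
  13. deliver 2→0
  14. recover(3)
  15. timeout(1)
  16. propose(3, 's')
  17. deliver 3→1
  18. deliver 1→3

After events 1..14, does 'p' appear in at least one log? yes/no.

yes

[1] timeout(1) → N1(prim v1 [-])
[2] deliver 1→3 → N3(back v1 [-])
[3] deliver 3→1 → ∅
[4] propose(1,'p') → ∅
[5] deliver 1→0 → N0(back v1 [-])
[6] timeout(2) → N2(back v1 [-])
[7] deliver 0→3 → ∅
[8] deliver 3→2 → ∅
[9] deliver 2→1 → ∅
[10] crash(3) → N3(✗back v1 [-])
[11] deliver 1→0 → N0(back v1 [p])
[12] timeout(1) → N1(back v2 [-])
[13] deliver 2→0 → ∅
[14] recover(3) → N3(back v1 [-])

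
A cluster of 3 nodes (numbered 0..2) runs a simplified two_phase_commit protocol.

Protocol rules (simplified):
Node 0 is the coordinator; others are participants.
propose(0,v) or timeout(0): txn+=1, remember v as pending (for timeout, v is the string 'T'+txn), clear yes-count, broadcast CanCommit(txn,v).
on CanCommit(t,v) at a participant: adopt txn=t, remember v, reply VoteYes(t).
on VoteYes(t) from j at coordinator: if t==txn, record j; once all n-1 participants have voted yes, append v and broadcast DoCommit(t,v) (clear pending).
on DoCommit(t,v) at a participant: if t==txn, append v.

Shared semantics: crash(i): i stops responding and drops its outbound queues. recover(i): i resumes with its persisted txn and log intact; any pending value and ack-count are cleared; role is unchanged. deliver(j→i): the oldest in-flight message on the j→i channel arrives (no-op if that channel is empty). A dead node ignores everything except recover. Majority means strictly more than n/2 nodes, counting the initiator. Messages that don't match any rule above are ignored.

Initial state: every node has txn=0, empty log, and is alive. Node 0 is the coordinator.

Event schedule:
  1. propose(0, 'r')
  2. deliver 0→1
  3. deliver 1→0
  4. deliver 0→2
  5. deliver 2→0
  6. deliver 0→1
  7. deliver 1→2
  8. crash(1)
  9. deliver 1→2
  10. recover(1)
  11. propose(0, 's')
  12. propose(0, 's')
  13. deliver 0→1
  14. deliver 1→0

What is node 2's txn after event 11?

1

1. propose(0,'r'):  <0:coor t1 ->
2. deliver 0→1:  <1:part t1 ->
3. deliver 1→0:  nop
4. deliver 0→2:  <2:part t1 ->
5. deliver 2→0:  <0:coor t1 r>
6. deliver 0→1:  <1:part t1 r>
7. deliver 1→2:  nop
8. crash(1):  <1:✗part t1 r>
9. deliver 1→2:  nop
10. recover(1):  <1:part t1 r>
11. propose(0,'s'):  <0:coor t2 r>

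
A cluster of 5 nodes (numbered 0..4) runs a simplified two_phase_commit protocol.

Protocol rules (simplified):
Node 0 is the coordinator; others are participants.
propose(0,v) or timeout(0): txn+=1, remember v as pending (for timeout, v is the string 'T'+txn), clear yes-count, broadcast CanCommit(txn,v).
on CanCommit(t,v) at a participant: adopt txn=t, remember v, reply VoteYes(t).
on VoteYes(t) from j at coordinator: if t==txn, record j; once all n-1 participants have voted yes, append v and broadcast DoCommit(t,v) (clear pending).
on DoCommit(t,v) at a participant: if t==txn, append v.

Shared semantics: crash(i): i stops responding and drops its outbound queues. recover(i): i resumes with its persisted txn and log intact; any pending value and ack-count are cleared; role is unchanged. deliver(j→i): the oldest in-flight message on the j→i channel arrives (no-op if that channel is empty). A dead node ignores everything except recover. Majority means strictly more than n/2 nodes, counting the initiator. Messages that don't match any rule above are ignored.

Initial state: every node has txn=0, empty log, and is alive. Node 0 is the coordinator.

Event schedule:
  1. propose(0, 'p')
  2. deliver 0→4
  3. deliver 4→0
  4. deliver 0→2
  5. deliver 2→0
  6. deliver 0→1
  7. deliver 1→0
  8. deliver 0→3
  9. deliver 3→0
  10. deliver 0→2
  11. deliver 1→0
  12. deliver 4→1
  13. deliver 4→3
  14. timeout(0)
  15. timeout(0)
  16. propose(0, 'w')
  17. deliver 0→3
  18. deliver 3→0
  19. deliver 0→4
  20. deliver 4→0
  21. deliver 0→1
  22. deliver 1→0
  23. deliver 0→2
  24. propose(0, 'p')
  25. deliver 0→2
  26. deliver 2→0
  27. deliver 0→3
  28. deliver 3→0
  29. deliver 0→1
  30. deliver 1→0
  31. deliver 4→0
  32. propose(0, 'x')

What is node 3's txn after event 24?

1

after 1 — propose(0,'p'): n0:coor/t1/[-]
after 2 — deliver 0→4: n4:part/t1/[-]
after 3 — deliver 4→0: ·
after 4 — deliver 0→2: n2:part/t1/[-]
after 5 — deliver 2→0: ·
after 6 — deliver 0→1: n1:part/t1/[-]
after 7 — deliver 1→0: ·
after 8 — deliver 0→3: n3:part/t1/[-]
after 9 — deliver 3→0: n0:coor/t1/[p]
after 10 — deliver 0→2: n2:part/t1/[p]
after 11 — deliver 1→0: ·
after 12 — deliver 4→1: ·
after 13 — deliver 4→3: ·
after 14 — timeout(0): n0:coor/t2/[p]
after 15 — timeout(0): n0:coor/t3/[p]
after 16 — propose(0,'w'): n0:coor/t4/[p]
after 17 — deliver 0→3: n3:part/t1/[p]
after 18 — deliver 3→0: ·
after 19 — deliver 0→4: n4:part/t1/[p]
after 20 — deliver 4→0: ·
after 21 — deliver 0→1: n1:part/t1/[p]
after 22 — deliver 1→0: ·
after 23 — deliver 0→2: n2:part/t2/[p]
after 24 — propose(0,'p'): n0:coor/t5/[p]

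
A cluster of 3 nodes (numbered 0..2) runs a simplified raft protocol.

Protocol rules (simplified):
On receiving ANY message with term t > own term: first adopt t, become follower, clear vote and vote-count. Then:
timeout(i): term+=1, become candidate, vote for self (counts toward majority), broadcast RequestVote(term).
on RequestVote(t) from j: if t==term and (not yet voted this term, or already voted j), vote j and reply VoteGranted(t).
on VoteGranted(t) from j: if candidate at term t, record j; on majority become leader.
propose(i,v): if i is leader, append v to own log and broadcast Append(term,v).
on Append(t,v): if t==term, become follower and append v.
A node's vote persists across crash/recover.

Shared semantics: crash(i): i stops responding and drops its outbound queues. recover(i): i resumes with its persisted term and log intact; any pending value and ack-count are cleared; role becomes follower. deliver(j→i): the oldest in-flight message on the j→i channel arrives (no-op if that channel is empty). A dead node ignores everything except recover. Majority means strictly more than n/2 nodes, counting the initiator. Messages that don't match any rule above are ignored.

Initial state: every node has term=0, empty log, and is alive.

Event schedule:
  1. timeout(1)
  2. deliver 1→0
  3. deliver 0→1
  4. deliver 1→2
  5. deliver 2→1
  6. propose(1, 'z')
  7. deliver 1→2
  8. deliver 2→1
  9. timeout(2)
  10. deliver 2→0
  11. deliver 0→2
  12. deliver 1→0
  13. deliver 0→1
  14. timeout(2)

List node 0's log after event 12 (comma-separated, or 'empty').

empty

[1] timeout(1) → N1(cand t1 [-])
[2] deliver 1→0 → N0(foll t1 [-])
[3] deliver 0→1 → N1(lead t1 [-])
[4] deliver 1→2 → N2(foll t1 [-])
[5] deliver 2→1 → ∅
[6] propose(1,'z') → N1(lead t1 [z])
[7] deliver 1→2 → N2(foll t1 [z])
[8] deliver 2→1 → ∅
[9] timeout(2) → N2(cand t2 [z])
[10] deliver 2→0 → N0(foll t2 [-])
[11] deliver 0→2 → N2(lead t2 [z])
[12] deliver 1→0 → ∅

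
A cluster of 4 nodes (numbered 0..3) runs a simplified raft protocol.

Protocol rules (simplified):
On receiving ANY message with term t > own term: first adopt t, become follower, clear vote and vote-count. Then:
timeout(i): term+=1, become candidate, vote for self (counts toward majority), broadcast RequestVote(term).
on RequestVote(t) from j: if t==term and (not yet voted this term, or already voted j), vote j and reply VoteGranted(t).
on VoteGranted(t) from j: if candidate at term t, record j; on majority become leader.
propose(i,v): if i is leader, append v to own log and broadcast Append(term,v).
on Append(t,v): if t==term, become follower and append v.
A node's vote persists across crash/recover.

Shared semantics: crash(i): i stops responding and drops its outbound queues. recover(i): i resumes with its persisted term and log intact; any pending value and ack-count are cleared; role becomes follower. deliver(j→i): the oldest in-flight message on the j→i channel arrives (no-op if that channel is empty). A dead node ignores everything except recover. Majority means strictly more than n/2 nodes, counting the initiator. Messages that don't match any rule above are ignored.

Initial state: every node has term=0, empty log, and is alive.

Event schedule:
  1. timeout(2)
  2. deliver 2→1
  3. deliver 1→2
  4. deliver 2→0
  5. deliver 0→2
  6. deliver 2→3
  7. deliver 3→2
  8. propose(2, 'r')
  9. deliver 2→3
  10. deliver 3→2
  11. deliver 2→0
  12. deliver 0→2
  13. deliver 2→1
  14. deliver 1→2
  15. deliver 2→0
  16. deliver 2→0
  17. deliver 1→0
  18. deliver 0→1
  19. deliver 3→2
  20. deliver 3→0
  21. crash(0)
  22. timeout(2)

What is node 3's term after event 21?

1

step 1 timeout(2): 2={cand,t=1,log=-}
step 2 deliver 2→1: 1={foll,t=1,log=-}
step 3 deliver 1→2: —
step 4 deliver 2→0: 0={foll,t=1,log=-}
step 5 deliver 0→2: 2={lead,t=1,log=-}
step 6 deliver 2→3: 3={foll,t=1,log=-}
step 7 deliver 3→2: —
step 8 propose(2,'r'): 2={lead,t=1,log=r}
step 9 deliver 2→3: 3={foll,t=1,log=r}
step 10 deliver 3→2: —
step 11 deliver 2→0: 0={foll,t=1,log=r}
step 12 deliver 0→2: —
step 13 deliver 2→1: 1={foll,t=1,log=r}
step 14 deliver 1→2: —
step 15 deliver 2→0: —
step 16 deliver 2→0: —
step 17 deliver 1→0: —
step 18 deliver 0→1: —
step 19 deliver 3→2: —
step 20 deliver 3→0: —
step 21 crash(0): 0={✗foll,t=1,log=r}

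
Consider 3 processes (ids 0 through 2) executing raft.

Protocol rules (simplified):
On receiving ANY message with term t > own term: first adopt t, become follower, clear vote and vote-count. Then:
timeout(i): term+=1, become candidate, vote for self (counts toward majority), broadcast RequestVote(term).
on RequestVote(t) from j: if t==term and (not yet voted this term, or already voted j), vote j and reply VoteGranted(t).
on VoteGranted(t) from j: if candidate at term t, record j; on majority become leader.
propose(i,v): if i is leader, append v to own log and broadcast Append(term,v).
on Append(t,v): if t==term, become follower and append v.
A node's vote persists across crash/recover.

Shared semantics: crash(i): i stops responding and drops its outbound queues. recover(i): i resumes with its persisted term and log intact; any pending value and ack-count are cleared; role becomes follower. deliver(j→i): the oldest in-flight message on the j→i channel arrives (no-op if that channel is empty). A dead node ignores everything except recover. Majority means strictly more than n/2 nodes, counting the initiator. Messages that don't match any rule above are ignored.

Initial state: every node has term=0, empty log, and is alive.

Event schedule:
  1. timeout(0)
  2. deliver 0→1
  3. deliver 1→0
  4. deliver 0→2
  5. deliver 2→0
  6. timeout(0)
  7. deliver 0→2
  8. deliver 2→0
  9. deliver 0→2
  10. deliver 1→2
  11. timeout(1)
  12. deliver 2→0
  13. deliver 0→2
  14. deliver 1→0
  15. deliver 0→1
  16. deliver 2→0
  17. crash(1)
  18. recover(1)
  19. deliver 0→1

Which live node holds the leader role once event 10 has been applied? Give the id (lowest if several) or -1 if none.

1. timeout(0):  <0:cand t1 ->
2. deliver 0→1:  <1:foll t1 ->
3. deliver 1→0:  <0:lead t1 ->
4. deliver 0→2:  <2:foll t1 ->
5. deliver 2→0:  nop
6. timeout(0):  <0:cand t2 ->
7. deliver 0→2:  <2:foll t2 ->
8. deliver 2→0:  <0:lead t2 ->
9. deliver 0→2:  nop
10. deliver 1→2:  nop

0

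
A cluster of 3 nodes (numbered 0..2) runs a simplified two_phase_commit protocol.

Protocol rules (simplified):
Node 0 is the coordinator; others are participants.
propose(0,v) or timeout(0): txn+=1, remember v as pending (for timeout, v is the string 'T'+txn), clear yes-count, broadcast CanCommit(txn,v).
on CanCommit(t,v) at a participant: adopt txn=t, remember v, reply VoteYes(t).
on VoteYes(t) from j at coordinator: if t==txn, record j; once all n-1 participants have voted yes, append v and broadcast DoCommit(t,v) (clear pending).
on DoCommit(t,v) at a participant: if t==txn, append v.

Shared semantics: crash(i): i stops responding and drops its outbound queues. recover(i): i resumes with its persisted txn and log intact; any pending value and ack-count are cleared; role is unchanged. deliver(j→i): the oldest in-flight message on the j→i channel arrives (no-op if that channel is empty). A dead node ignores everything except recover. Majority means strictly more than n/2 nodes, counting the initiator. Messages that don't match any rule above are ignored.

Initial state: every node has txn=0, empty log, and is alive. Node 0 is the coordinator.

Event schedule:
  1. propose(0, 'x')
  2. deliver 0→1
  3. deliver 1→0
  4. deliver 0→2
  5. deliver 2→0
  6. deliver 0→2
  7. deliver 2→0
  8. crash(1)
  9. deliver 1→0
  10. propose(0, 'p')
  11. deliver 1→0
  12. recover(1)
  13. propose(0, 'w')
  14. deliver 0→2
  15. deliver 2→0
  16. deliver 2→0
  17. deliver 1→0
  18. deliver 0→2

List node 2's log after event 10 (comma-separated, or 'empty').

[1] propose(0,'x') → N0(coor t1 [-])
[2] deliver 0→1 → N1(part t1 [-])
[3] deliver 1→0 → ∅
[4] deliver 0→2 → N2(part t1 [-])
[5] deliver 2→0 → N0(coor t1 [x])
[6] deliver 0→2 → N2(part t1 [x])
[7] deliver 2→0 → ∅
[8] crash(1) → N1(✗part t1 [-])
[9] deliver 1→0 → ∅
[10] propose(0,'p') → N0(coor t2 [x])

x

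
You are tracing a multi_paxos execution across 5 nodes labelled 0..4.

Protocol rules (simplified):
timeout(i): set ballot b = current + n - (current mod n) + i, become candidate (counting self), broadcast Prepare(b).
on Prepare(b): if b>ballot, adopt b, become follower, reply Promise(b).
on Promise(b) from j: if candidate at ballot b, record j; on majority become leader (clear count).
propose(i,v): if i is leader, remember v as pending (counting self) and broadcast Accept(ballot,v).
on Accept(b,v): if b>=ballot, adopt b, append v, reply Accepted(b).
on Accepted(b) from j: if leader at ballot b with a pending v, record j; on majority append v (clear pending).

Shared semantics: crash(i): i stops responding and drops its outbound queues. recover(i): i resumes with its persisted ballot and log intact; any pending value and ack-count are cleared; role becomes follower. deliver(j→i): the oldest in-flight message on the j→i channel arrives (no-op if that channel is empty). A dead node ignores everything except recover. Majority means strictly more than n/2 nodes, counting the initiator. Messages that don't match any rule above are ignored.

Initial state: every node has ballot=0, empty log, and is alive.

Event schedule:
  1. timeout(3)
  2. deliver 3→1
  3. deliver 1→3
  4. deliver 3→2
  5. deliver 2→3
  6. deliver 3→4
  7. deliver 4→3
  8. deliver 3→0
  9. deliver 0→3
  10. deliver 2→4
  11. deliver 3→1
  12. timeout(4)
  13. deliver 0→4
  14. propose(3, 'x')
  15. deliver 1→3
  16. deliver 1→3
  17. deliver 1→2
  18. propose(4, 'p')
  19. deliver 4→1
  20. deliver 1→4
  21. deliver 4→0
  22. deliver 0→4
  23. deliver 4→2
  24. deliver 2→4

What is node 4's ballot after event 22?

step 1 timeout(3): 3={cand,b=8,log=-}
step 2 deliver 3→1: 1={foll,b=8,log=-}
step 3 deliver 1→3: —
step 4 deliver 3→2: 2={foll,b=8,log=-}
step 5 deliver 2→3: 3={lead,b=8,log=-}
step 6 deliver 3→4: 4={foll,b=8,log=-}
step 7 deliver 4→3: —
step 8 deliver 3→0: 0={foll,b=8,log=-}
step 9 deliver 0→3: —
step 10 deliver 2→4: —
step 11 deliver 3→1: —
step 12 timeout(4): 4={cand,b=14,log=-}
step 13 deliver 0→4: —
step 14 propose(3,'x'): —
step 15 deliver 1→3: —
step 16 deliver 1→3: —
step 17 deliver 1→2: —
step 18 propose(4,'p'): —
step 19 deliver 4→1: 1={foll,b=14,log=-}
step 20 deliver 1→4: —
step 21 deliver 4→0: 0={foll,b=14,log=-}
step 22 deliver 0→4: 4={lead,b=14,log=-}

14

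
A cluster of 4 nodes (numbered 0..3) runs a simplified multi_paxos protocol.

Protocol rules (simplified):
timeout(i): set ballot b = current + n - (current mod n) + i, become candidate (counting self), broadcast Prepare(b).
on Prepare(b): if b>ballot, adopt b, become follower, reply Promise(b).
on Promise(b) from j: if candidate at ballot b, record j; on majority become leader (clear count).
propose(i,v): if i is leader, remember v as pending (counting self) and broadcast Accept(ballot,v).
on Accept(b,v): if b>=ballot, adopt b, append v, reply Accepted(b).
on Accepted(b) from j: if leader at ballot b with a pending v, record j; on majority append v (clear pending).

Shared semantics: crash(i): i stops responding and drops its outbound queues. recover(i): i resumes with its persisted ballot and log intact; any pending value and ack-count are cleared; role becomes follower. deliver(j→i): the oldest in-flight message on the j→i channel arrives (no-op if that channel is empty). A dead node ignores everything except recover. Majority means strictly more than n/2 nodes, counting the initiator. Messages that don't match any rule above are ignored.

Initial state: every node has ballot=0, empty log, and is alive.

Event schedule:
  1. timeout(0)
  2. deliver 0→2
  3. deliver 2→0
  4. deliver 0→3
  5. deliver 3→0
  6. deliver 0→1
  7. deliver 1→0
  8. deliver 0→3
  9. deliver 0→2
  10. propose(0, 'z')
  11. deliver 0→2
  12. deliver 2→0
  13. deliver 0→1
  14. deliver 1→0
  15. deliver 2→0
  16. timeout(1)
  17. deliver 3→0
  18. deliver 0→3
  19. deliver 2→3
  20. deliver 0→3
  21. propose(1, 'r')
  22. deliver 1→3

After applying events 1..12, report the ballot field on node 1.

1. timeout(0):  <0:cand b4 ->
2. deliver 0→2:  <2:foll b4 ->
3. deliver 2→0:  nop
4. deliver 0→3:  <3:foll b4 ->
5. deliver 3→0:  <0:lead b4 ->
6. deliver 0→1:  <1:foll b4 ->
7. deliver 1→0:  nop
8. deliver 0→3:  nop
9. deliver 0→2:  nop
10. propose(0,'z'):  nop
11. deliver 0→2:  <2:foll b4 z>
12. deliver 2→0:  nop

4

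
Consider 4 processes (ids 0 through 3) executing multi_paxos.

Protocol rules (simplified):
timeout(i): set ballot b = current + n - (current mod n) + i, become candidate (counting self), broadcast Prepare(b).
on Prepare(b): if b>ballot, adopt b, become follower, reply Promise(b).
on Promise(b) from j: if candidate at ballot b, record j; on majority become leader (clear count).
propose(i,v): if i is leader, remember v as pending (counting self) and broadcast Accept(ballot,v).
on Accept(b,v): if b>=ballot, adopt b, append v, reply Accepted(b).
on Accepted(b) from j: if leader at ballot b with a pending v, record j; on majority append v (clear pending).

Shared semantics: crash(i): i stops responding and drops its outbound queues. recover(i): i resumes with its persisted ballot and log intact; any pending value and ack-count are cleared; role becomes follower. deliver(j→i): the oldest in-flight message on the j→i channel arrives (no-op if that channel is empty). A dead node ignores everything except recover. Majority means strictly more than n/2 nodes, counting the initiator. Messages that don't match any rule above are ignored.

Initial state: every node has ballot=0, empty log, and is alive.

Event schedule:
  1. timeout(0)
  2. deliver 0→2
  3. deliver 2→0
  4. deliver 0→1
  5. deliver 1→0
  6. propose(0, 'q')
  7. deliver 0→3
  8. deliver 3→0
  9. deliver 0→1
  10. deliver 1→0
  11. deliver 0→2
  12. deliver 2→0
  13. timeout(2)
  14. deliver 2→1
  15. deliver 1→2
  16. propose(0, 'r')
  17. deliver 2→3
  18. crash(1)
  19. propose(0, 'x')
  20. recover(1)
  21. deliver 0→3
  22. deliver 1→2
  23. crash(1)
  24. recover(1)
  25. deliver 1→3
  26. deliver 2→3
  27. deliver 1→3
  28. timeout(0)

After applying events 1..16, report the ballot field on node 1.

[1] timeout(0) → N0(cand b4 [-])
[2] deliver 0→2 → N2(foll b4 [-])
[3] deliver 2→0 → ∅
[4] deliver 0→1 → N1(foll b4 [-])
[5] deliver 1→0 → N0(lead b4 [-])
[6] propose(0,'q') → ∅
[7] deliver 0→3 → N3(foll b4 [-])
[8] deliver 3→0 → ∅
[9] deliver 0→1 → N1(foll b4 [q])
[10] deliver 1→0 → ∅
[11] deliver 0→2 → N2(foll b4 [q])
[12] deliver 2→0 → N0(lead b4 [q])
[13] timeout(2) → N2(cand b10 [q])
[14] deliver 2→1 → N1(foll b10 [q])
[15] deliver 1→2 → ∅
[16] propose(0,'r') → ∅

10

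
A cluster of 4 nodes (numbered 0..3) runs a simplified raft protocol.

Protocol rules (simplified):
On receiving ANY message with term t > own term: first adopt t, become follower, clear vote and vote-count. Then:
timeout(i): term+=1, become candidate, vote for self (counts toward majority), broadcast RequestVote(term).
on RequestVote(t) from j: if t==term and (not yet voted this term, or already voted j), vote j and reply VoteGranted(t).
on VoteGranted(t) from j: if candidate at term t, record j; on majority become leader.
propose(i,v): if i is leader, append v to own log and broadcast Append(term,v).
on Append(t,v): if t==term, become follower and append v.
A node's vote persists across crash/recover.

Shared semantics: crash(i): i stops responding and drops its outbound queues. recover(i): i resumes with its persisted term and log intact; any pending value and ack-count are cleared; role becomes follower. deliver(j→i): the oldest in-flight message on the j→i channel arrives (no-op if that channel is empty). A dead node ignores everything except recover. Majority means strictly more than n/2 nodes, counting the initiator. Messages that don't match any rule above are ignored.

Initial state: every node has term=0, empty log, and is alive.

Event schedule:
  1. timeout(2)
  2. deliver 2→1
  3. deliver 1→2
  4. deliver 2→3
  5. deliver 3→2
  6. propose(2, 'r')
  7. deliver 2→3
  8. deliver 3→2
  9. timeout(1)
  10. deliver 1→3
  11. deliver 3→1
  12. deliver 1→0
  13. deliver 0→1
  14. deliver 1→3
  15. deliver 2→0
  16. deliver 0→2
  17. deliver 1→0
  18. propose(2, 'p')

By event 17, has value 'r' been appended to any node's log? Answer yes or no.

yes

after 1 — timeout(2): n2:cand/t1/[-]
after 2 — deliver 2→1: n1:foll/t1/[-]
after 3 — deliver 1→2: ·
after 4 — deliver 2→3: n3:foll/t1/[-]
after 5 — deliver 3→2: n2:lead/t1/[-]
after 6 — propose(2,'r'): n2:lead/t1/[r]
after 7 — deliver 2→3: n3:foll/t1/[r]
after 8 — deliver 3→2: ·
after 9 — timeout(1): n1:cand/t2/[-]
after 10 — deliver 1→3: n3:foll/t2/[r]
after 11 — deliver 3→1: ·
after 12 — deliver 1→0: n0:foll/t2/[-]
after 13 — deliver 0→1: n1:lead/t2/[-]
after 14 — deliver 1→3: ·
after 15 — deliver 2→0: ·
after 16 — deliver 0→2: ·
after 17 — deliver 1→0: ·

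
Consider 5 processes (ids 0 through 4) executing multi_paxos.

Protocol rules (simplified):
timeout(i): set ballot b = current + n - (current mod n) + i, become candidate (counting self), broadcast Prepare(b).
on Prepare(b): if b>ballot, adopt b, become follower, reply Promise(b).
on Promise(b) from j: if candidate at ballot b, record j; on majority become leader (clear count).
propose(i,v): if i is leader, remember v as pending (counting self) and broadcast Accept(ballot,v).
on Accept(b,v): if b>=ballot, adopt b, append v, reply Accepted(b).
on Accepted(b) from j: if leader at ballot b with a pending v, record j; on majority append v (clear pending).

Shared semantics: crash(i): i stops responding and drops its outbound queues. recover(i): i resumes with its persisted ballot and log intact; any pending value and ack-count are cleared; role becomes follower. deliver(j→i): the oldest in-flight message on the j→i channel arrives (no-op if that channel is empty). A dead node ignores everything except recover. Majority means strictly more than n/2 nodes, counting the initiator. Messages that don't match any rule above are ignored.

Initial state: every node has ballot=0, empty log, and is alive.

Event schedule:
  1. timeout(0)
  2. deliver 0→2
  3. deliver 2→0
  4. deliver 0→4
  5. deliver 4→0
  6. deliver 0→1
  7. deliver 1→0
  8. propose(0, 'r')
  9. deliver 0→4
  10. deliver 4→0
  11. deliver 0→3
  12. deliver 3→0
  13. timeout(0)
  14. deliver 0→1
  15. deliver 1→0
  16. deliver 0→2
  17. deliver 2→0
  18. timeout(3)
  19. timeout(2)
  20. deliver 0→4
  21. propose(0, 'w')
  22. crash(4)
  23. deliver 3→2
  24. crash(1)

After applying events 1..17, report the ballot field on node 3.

after 1 — timeout(0): n0:cand/b5/[-]
after 2 — deliver 0→2: n2:foll/b5/[-]
after 3 — deliver 2→0: ·
after 4 — deliver 0→4: n4:foll/b5/[-]
after 5 — deliver 4→0: n0:lead/b5/[-]
after 6 — deliver 0→1: n1:foll/b5/[-]
after 7 — deliver 1→0: ·
after 8 — propose(0,'r'): ·
after 9 — deliver 0→4: n4:foll/b5/[r]
after 10 — deliver 4→0: ·
after 11 — deliver 0→3: n3:foll/b5/[-]
after 12 — deliver 3→0: ·
after 13 — timeout(0): n0:cand/b10/[-]
after 14 — deliver 0→1: n1:foll/b5/[r]
after 15 — deliver 1→0: ·
after 16 — deliver 0→2: n2:foll/b5/[r]
after 17 — deliver 2→0: ·

5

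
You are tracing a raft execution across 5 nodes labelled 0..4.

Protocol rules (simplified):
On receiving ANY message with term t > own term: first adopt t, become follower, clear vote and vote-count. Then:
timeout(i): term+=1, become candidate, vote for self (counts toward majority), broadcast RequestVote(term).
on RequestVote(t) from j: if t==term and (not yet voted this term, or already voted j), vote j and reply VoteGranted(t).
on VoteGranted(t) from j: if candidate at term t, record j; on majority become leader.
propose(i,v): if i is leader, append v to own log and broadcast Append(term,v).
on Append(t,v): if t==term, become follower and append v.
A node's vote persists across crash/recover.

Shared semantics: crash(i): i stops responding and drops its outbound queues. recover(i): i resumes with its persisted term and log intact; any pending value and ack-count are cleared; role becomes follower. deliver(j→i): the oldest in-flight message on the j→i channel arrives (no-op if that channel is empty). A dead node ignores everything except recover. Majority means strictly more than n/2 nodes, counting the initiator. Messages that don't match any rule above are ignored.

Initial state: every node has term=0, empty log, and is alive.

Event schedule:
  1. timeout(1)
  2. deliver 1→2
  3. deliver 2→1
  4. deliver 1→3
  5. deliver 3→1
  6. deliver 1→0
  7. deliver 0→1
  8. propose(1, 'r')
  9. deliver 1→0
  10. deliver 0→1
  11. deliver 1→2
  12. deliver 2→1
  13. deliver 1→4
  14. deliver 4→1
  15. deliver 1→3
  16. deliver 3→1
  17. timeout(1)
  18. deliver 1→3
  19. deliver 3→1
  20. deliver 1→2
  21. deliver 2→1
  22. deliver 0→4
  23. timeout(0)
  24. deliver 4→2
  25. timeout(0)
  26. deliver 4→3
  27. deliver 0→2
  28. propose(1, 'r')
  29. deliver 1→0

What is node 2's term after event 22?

2

1. timeout(1):  <1:cand t1 ->
2. deliver 1→2:  <2:foll t1 ->
3. deliver 2→1:  nop
4. deliver 1→3:  <3:foll t1 ->
5. deliver 3→1:  <1:lead t1 ->
6. deliver 1→0:  <0:foll t1 ->
7. deliver 0→1:  nop
8. propose(1,'r'):  <1:lead t1 r>
9. deliver 1→0:  <0:foll t1 r>
10. deliver 0→1:  nop
11. deliver 1→2:  <2:foll t1 r>
12. deliver 2→1:  nop
13. deliver 1→4:  <4:foll t1 ->
14. deliver 4→1:  nop
15. deliver 1→3:  <3:foll t1 r>
16. deliver 3→1:  nop
17. timeout(1):  <1:cand t2 r>
18. deliver 1→3:  <3:foll t2 r>
19. deliver 3→1:  nop
20. deliver 1→2:  <2:foll t2 r>
21. deliver 2→1:  <1:lead t2 r>
22. deliver 0→4:  nop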